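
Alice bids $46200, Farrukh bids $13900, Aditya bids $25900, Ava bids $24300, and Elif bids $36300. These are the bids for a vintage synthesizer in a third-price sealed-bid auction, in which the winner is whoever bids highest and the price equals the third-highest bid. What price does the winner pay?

Price paid: $25900.

Ranking the bids: Alice $46200; Elif $36300; Aditya $25900; Ava $24300; Farrukh $13900.
Alice is the highest bidder, so Alice wins.
Under the third-price rule, the price is the third-highest bid: $25900.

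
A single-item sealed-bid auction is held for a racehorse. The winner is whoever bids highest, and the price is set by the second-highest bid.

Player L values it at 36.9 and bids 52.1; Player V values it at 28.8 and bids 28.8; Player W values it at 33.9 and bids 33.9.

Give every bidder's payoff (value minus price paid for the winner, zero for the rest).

Ordered from highest: Player L 52.1; Player W 33.9; Player V 28.8.
Player L has the top bid and wins; the price is the second-highest bid, 33.9.
Player L's payoff = 36.9 − 33.9 = 3.0. All other bidders lose, so their payoff is 0.

Player L 3.0, Player V 0.0, Player W 0.0.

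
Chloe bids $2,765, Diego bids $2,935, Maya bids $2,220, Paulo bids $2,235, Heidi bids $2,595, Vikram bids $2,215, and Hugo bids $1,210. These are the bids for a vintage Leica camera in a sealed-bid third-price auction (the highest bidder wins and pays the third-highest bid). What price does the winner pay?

$2,595

Ranking the bids: Diego $2,935, then Chloe $2,765, then Heidi $2,595, then Paulo $2,235, then Maya $2,220, then Vikram $2,215, then Hugo $1,210.
Diego is the highest bidder, so Diego wins.
Under the third-price rule, the price is the third-highest bid: $2,595.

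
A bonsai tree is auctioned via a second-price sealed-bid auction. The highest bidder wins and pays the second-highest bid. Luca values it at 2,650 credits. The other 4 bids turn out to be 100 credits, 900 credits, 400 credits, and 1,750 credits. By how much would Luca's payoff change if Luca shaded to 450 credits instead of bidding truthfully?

The highest competing bid is 1,750 credits.
Bidding truthfully at 2,650 credits: Luca has the top bid, wins, and pays the second-highest bid 1,750 credits. Payoff = 2,650 credits − 1,750 credits = 900 credits.
Bidding 450 credits: the top bid is 1,750 credits (a rival), so Luca loses. Payoff = 0 credits.
Change = 0 credits − 900 credits = -900 credits.

Change in payoff: -900 credits.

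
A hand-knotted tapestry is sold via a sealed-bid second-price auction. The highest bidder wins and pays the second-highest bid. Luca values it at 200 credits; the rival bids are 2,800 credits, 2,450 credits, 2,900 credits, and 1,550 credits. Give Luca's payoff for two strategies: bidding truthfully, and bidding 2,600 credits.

Truthful: 0 credits; alternative: 0 credits.

The highest competing bid is 2,900 credits.
Bidding truthfully at 200 credits: the top bid is 2,900 credits (a rival), so Luca loses. Payoff = 0 credits.
Bidding 2,600 credits: the top bid is 2,900 credits (a rival), so Luca loses. Payoff = 0 credits.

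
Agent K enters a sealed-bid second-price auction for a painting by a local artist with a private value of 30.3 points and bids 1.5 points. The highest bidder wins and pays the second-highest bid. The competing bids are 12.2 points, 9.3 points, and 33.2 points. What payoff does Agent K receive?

Highest competing bid: 33.2 points.
Agent K's bid 1.5 points is not the highest, so Agent K loses, pays nothing, and earns zero payoff.

Payoff = 0.0 points.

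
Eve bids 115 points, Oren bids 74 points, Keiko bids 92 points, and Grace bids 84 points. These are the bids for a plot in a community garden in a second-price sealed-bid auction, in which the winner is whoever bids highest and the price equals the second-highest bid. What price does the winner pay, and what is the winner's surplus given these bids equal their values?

Bids in descending order: Eve 115 points; Keiko 92 points; Grace 84 points; Oren 74 points.
Eve is the highest bidder, so Eve wins.
Under the second-price rule, the price is the second-highest bid: 92 points.
Surplus = 115 points − 92 points = 23 points.

The winner pays 92 points for a surplus of 23 points.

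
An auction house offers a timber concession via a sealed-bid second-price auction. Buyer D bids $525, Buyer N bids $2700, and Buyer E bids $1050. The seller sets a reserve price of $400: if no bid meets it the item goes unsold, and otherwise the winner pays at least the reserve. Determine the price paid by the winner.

Sorted high to low: Buyer N $2700, then Buyer E $1050, then Buyer D $525.
Buyer N has the highest bid, so Buyer N wins.
The second-highest bid is $1050, which exceeds the reserve, so that sets the price.

$1050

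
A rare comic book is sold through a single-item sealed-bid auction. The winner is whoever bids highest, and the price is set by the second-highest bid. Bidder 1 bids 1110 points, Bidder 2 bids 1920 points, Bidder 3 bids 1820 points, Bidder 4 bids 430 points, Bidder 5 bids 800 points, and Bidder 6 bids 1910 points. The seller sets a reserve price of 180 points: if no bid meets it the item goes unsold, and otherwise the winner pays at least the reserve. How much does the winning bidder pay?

Sorted high to low: Bidder 2 1920 points > Bidder 6 1910 points > Bidder 3 1820 points > Bidder 1 1110 points > Bidder 5 800 points > Bidder 4 430 points.
Bidder 2 has the highest bid, so Bidder 2 wins.
The second-highest bid is 1910 points, which exceeds the reserve, so that sets the price.

1910 points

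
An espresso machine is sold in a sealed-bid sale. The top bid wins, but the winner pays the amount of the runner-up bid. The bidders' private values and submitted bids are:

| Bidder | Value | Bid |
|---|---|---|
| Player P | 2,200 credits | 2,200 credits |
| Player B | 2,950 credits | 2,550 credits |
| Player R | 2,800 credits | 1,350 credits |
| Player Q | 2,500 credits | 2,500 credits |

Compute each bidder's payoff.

Player P 0 credits, Player B 450 credits, Player R 0 credits, Player Q 0 credits.

Bids in descending order: Player B 2,550 credits; Player Q 2,500 credits; Player P 2,200 credits; Player R 1,350 credits.
Player B has the top bid and wins; the price is the second-highest bid, 2,500 credits.
Player B's payoff = 2,950 credits − 2,500 credits = 450 credits. All other bidders lose, so their payoff is 0.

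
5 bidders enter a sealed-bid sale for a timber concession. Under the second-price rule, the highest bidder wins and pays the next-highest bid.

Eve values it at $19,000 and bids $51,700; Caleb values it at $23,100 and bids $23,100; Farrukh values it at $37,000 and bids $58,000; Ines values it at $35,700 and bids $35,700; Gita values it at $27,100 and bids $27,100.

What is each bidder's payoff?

Payoffs: Eve $0, Caleb $0, Farrukh -$14,700, Ines $0, Gita $0.

Bids in descending order: Farrukh $58,000; Eve $51,700; Ines $35,700; Gita $27,100; Caleb $23,100.
Farrukh has the top bid and wins; the price is the second-highest bid, $51,700.
Farrukh's payoff = $37,000 − $51,700 = -$14,700. All other bidders lose, so their payoff is 0.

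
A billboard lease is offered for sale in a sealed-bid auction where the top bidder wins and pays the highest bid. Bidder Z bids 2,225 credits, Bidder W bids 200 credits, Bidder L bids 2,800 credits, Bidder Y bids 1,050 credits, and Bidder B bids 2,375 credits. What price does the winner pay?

Ordered from highest: Bidder L 2,800 credits, then Bidder B 2,375 credits, then Bidder Z 2,225 credits, then Bidder Y 1,050 credits, then Bidder W 200 credits.
Bidder L is the highest bidder, so Bidder L wins.
Under the first-price rule, the price is the highest bid: 2,800 credits.

Price paid: 2,800 credits.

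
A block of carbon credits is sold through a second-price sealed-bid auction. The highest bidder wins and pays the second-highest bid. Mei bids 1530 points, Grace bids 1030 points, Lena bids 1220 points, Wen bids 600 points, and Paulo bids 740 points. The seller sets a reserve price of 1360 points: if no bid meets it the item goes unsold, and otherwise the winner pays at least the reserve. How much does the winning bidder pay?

Price paid: 1360 points.

Bids in descending order: Mei 1530 points; Lena 1220 points; Grace 1030 points; Paulo 740 points; Wen 600 points.
Mei has the highest bid, so Mei wins.
The second-highest bid is 1220 points, but the reserve 1360 points is higher, so the price is the reserve.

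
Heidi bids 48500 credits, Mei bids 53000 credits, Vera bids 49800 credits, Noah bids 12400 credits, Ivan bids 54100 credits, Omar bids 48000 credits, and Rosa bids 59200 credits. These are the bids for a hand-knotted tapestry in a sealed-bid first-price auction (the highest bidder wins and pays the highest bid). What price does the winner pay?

Sorted high to low: Rosa 59200 credits > Ivan 54100 credits > Mei 53000 credits > Vera 49800 credits > Heidi 48500 credits > Omar 48000 credits > Noah 12400 credits.
Rosa is the highest bidder, so Rosa wins.
Under the first-price rule, the price is the highest bid: 59200 credits.

59200 credits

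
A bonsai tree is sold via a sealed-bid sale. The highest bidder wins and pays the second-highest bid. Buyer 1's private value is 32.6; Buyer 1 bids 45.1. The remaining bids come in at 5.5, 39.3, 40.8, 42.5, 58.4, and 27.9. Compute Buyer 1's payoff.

Highest competing bid: 58.4.
Buyer 1's bid 45.1 is not the highest, so Buyer 1 loses, pays nothing, and earns zero payoff.

0.0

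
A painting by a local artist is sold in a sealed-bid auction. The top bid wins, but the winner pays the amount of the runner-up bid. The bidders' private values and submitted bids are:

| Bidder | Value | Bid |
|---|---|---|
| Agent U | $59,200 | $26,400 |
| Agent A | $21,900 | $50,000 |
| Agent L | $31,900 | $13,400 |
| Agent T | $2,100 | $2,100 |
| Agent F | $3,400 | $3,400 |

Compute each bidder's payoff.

Ordered from highest: Agent A $50,000, then Agent U $26,400, then Agent L $13,400, then Agent F $3,400, then Agent T $2,100.
Agent A has the top bid and wins; the price is the second-highest bid, $26,400.
Agent A's payoff = $21,900 − $26,400 = -$4,500. All other bidders lose, so their payoff is 0.

Agent U $0, Agent A -$4,500, Agent L $0, Agent T $0, Agent F $0.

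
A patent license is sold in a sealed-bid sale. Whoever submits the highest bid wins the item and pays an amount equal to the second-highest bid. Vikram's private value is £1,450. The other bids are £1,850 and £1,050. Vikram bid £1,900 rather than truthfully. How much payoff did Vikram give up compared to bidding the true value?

The highest competing bid is £1,850.
Bidding truthfully at £1,450: the top bid is £1,850 (a rival), so Vikram loses. Payoff = £0.
Bidding £1,900: Vikram has the top bid, wins, and pays the second-highest bid £1,850. Payoff = £1,450 − £1,850 = -£400.
Regret = truthful payoff − actual payoff = £0 − -£400 = £400.

Payoff forgone: £400.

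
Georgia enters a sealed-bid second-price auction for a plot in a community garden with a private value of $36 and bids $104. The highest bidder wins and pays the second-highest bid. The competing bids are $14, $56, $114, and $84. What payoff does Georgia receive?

Highest competing bid: $114.
Georgia's bid $104 is not the highest, so Georgia loses, pays nothing, and earns zero payoff.

$0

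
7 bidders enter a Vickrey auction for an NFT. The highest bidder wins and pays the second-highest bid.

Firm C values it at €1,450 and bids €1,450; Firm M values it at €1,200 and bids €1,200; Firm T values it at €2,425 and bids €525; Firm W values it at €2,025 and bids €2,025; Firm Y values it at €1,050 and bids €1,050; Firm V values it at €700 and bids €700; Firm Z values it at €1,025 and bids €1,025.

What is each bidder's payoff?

Firm C €0, Firm M €0, Firm T €0, Firm W €575, Firm Y €0, Firm V €0, Firm Z €0.

Sorted high to low: Firm W €2,025; Firm C €1,450; Firm M €1,200; Firm Y €1,050; Firm Z €1,025; Firm V €700; Firm T €525.
Firm W has the top bid and wins; the price is the second-highest bid, €1,450.
Firm W's payoff = €2,025 − €1,450 = €575. All other bidders lose, so their payoff is 0.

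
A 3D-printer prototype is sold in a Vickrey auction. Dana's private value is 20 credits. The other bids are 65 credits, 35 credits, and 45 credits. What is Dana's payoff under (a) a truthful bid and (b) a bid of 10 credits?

(a) 0 credits  (b) 0 credits

The highest competing bid is 65 credits.
Bidding truthfully at 20 credits: the top bid is 65 credits (a rival), so Dana loses. Payoff = 0 credits.
Bidding 10 credits: the top bid is 65 credits (a rival), so Dana loses. Payoff = 0 credits.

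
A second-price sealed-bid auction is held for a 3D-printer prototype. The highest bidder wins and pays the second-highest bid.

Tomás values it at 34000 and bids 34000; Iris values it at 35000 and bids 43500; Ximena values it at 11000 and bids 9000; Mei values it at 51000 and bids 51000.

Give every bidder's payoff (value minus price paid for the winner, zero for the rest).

Ranking the bids: Mei 51000, then Iris 43500, then Tomás 34000, then Ximena 9000.
Mei has the top bid and wins; the price is the second-highest bid, 43500.
Mei's payoff = 51000 − 43500 = 7500. All other bidders lose, so their payoff is 0.

Payoffs: Tomás 0, Iris 0, Ximena 0, Mei 7500.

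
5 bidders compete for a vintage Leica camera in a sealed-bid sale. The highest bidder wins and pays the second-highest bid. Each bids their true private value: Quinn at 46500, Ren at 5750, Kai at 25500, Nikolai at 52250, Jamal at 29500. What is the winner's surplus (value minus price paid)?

5750

Sorted high to low: Nikolai 52250; Quinn 46500; Jamal 29500; Kai 25500; Ren 5750.
Nikolai wins with the top bid and pays the second-highest, 46500.
Surplus = 52250 − 46500 = 5750.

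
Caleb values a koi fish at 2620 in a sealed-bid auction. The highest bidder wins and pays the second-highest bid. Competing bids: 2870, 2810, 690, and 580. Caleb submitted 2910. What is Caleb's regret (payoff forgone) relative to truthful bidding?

The highest competing bid is 2870.
Bidding truthfully at 2620: the top bid is 2870 (a rival), so Caleb loses. Payoff = 0.
Bidding 2910: Caleb has the top bid, wins, and pays the second-highest bid 2870. Payoff = 2620 − 2870 = -250.
Regret = truthful payoff − actual payoff = 0 − -250 = 250.

250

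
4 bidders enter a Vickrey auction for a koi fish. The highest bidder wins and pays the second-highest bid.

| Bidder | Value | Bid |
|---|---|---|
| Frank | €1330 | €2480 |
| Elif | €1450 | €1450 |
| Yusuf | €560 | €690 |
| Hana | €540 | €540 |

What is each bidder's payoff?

Ordered from highest: Frank €2480, then Elif €1450, then Yusuf €690, then Hana €540.
Frank has the top bid and wins; the price is the second-highest bid, €1450.
Frank's payoff = €1330 − €1450 = -€120. All other bidders lose, so their payoff is 0.

Frank -€120, Elif €0, Yusuf €0, Hana €0.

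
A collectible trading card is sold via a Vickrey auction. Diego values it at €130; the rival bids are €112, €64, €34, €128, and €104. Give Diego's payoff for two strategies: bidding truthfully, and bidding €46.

The highest competing bid is €128.
Bidding truthfully at €130: Diego has the top bid, wins, and pays the second-highest bid €128. Payoff = €130 − €128 = €2.
Bidding €46: the top bid is €128 (a rival), so Diego loses. Payoff = €0.

Truthful: €2; alternative: €0.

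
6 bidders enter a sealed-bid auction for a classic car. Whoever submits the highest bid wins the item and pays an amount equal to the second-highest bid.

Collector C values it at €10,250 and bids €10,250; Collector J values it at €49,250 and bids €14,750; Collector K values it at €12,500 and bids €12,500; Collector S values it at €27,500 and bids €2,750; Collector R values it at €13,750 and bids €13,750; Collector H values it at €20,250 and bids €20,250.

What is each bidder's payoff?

Ranking the bids: Collector H €20,250; Collector J €14,750; Collector R €13,750; Collector K €12,500; Collector C €10,250; Collector S €2,750.
Collector H has the top bid and wins; the price is the second-highest bid, €14,750.
Collector H's payoff = €20,250 − €14,750 = €5,500. All other bidders lose, so their payoff is 0.

Collector C €0, Collector J €0, Collector K €0, Collector S €0, Collector R €0, Collector H €5,500.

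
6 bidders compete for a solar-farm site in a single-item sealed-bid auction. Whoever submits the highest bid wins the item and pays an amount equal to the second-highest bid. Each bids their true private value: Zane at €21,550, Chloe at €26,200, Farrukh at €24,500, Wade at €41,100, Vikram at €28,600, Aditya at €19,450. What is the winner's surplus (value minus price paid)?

Ordered from highest: Wade €41,100, then Vikram €28,600, then Chloe €26,200, then Farrukh €24,500, then Zane €21,550, then Aditya €19,450.
Wade wins with the top bid and pays the second-highest, €28,600.
Surplus = €41,100 − €28,600 = €12,500.

Winner's surplus: €12,500.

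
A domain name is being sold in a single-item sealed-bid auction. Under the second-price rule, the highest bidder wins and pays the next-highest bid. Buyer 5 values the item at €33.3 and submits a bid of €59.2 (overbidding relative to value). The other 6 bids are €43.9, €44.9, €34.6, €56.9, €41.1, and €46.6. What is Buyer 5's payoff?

-€23.6

Highest competing bid: €56.9.
Buyer 5's bid €59.2 is the highest overall, so Buyer 5 wins and pays the second-highest bid, €56.9.
Payoff = value − price = €33.3 − €56.9 = -€23.6.
Overbidding won the item at a price above value — truthful bidding would have avoided this loss.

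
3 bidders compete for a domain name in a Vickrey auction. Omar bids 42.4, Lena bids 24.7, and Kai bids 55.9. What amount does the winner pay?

The winner pays 42.4.

Ordered from highest: Kai 55.9, then Omar 42.4, then Lena 24.7.
Kai has the highest bid, so Kai wins.
The second-highest bid is 42.4, so that is what Kai pays.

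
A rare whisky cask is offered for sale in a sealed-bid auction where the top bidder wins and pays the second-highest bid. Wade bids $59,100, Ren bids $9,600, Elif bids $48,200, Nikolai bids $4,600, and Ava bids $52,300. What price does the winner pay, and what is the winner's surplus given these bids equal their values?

Price $52,300; surplus $6,800.

Sorted high to low: Wade $59,100; Ava $52,300; Elif $48,200; Ren $9,600; Nikolai $4,600.
Wade is the highest bidder, so Wade wins.
Under the second-price rule, the price is the second-highest bid: $52,300.
Surplus = $59,100 − $52,300 = $6,800.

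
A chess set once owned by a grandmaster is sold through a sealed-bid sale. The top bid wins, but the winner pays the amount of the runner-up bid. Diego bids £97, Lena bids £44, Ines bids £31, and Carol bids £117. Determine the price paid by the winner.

Bids in descending order: Carol £117, then Diego £97, then Lena £44, then Ines £31.
Carol has the highest bid, so Carol wins.
The second-highest bid is £97, so that is what Carol pays.

£97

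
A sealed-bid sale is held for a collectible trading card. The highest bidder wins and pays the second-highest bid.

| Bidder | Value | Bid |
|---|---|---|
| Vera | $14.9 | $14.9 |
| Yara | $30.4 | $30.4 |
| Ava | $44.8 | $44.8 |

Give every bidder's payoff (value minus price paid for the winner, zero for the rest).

Ranking the bids: Ava $44.8, then Yara $30.4, then Vera $14.9.
Ava has the top bid and wins; the price is the second-highest bid, $30.4.
Ava's payoff = $44.8 − $30.4 = $14.4. All other bidders lose, so their payoff is 0.

Vera $0.0, Yara $0.0, Ava $14.4.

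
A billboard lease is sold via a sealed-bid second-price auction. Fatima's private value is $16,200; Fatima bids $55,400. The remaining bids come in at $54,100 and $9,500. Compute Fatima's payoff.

-$37,900

Highest competing bid: $54,100.
Fatima's bid $55,400 is the highest overall, so Fatima wins and pays the second-highest bid, $54,100.
Payoff = value − price = $16,200 − $54,100 = -$37,900.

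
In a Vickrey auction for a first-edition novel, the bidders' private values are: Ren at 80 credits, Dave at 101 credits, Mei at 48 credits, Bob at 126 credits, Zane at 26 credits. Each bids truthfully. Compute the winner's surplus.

Winner's surplus: 25 credits.

Ranking the bids: Bob 126 credits > Dave 101 credits > Ren 80 credits > Mei 48 credits > Zane 26 credits.
Bob wins with the top bid and pays the second-highest, 101 credits.
Surplus = 126 credits − 101 credits = 25 credits.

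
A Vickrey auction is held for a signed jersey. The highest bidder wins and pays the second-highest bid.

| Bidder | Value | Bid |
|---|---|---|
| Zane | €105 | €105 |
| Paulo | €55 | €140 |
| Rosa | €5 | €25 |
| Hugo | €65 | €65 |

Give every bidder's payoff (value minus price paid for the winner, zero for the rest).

Bids in descending order: Paulo €140; Zane €105; Hugo €65; Rosa €25.
Paulo has the top bid and wins; the price is the second-highest bid, €105.
Paulo's payoff = €55 − €105 = -€50. All other bidders lose, so their payoff is 0.

Payoffs: Zane €0, Paulo -€50, Rosa €0, Hugo €0.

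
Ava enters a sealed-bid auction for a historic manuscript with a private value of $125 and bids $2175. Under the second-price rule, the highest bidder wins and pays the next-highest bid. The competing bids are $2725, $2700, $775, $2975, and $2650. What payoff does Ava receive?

$0

Highest competing bid: $2975.
Ava's bid $2175 is not the highest, so Ava loses, pays nothing, and earns zero payoff.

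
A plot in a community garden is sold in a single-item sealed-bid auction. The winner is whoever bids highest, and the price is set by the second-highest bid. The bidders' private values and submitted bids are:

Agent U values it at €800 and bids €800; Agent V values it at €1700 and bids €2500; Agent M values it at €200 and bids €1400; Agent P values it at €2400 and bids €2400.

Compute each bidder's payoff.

Agent U €0, Agent V -€700, Agent M €0, Agent P €0.

Ordered from highest: Agent V €2500; Agent P €2400; Agent M €1400; Agent U €800.
Agent V has the top bid and wins; the price is the second-highest bid, €2400.
Agent V's payoff = €1700 − €2400 = -€700. All other bidders lose, so their payoff is 0.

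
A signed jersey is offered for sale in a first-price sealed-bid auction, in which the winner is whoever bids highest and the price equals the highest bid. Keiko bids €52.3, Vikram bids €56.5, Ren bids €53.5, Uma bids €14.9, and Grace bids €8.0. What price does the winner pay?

Sorted high to low: Vikram €56.5, then Ren €53.5, then Keiko €52.3, then Uma €14.9, then Grace €8.0.
Vikram is the highest bidder, so Vikram wins.
Under the first-price rule, the price is the highest bid: €56.5.

The winner pays €56.5.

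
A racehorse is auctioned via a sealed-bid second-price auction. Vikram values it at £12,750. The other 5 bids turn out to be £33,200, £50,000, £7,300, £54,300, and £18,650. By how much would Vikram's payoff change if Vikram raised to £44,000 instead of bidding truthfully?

Change in payoff: £0.

The highest competing bid is £54,300.
Bidding truthfully at £12,750: the top bid is £54,300 (a rival), so Vikram loses. Payoff = £0.
Bidding £44,000: the top bid is £54,300 (a rival), so Vikram loses. Payoff = £0.
Change = £0 − £0 = £0.
The bid only affects whether you win, not the price — here both bids land on the same side of the top rival bid, so the deviation is payoff-neutral.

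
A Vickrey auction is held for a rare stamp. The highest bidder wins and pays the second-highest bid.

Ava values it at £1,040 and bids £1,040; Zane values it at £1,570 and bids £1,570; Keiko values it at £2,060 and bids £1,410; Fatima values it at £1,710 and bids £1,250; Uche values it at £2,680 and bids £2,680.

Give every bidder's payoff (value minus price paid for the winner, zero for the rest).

Ranking the bids: Uche £2,680; Zane £1,570; Keiko £1,410; Fatima £1,250; Ava £1,040.
Uche has the top bid and wins; the price is the second-highest bid, £1,570.
Uche's payoff = £2,680 − £1,570 = £1,110. All other bidders lose, so their payoff is 0.

Payoffs: Ava £0, Zane £0, Keiko £0, Fatima £0, Uche £1,110.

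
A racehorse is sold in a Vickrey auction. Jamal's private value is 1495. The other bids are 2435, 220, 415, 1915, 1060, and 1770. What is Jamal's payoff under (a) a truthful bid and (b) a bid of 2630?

(a) 0  (b) -940

The highest competing bid is 2435.
Bidding truthfully at 1495: the top bid is 2435 (a rival), so Jamal loses. Payoff = 0.
Bidding 2630: Jamal has the top bid, wins, and pays the second-highest bid 2435. Payoff = 1495 − 2435 = -940.
This is the dominant-strategy logic: truthful bidding weakly beats any alternative.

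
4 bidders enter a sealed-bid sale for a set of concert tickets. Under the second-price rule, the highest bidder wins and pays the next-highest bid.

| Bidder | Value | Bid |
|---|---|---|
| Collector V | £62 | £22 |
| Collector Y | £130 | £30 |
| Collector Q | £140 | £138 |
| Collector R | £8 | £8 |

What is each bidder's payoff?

Collector V £0, Collector Y £0, Collector Q £110, Collector R £0.

Bids in descending order: Collector Q £138; Collector Y £30; Collector V £22; Collector R £8.
Collector Q has the top bid and wins; the price is the second-highest bid, £30.
Collector Q's payoff = £140 − £30 = £110. All other bidders lose, so their payoff is 0.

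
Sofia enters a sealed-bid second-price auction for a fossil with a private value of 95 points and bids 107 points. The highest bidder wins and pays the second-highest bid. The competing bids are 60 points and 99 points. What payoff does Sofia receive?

Highest competing bid: 99 points.
Sofia's bid 107 points is the highest overall, so Sofia wins and pays the second-highest bid, 99 points.
Payoff = value − price = 95 points − 99 points = -4 points.
Overbidding won the item at a price above value — truthful bidding would have avoided this loss.

-4 points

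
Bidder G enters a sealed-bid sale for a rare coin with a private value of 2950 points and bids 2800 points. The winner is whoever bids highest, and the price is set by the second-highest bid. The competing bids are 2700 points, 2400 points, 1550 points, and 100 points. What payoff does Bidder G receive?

250 points

Highest competing bid: 2700 points.
Bidder G's bid 2800 points is the highest overall, so Bidder G wins and pays the second-highest bid, 2700 points.
Payoff = value − price = 2950 points − 2700 points = 250 points.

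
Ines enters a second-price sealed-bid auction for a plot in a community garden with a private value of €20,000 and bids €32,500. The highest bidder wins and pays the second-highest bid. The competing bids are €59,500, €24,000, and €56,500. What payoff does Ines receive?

Payoff = €0.

Highest competing bid: €59,500.
Ines's bid €32,500 is not the highest, so Ines loses, pays nothing, and earns zero payoff.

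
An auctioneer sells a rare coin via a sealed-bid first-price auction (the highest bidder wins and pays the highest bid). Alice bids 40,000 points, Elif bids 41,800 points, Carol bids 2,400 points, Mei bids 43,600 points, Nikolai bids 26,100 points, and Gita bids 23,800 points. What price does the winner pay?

Sorted high to low: Mei 43,600 points > Elif 41,800 points > Alice 40,000 points > Nikolai 26,100 points > Gita 23,800 points > Carol 2,400 points.
Mei is the highest bidder, so Mei wins.
Under the first-price rule, the price is the highest bid: 43,600 points.

The winner pays 43,600 points.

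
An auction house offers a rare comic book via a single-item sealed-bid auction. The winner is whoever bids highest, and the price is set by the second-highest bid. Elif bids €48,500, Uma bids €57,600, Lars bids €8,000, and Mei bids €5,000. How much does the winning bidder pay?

Sorted high to low: Uma €57,600, then Elif €48,500, then Lars €8,000, then Mei €5,000.
Uma has the highest bid, so Uma wins.
The second-highest bid is €48,500, so that is what Uma pays.

€48,500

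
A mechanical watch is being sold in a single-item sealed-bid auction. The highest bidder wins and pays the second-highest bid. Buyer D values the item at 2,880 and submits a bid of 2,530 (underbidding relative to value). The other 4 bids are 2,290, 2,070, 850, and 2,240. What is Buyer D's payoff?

Highest competing bid: 2,290.
Buyer D's bid 2,530 is the highest overall, so Buyer D wins and pays the second-highest bid, 2,290.
Payoff = value − price = 2,880 − 2,290 = 590.

Payoff = 590.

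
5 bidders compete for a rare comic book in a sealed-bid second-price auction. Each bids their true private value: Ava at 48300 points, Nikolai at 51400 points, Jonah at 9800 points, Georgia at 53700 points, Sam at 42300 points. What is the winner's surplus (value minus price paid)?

Surplus = 2300 points.

Ordered from highest: Georgia 53700 points, then Nikolai 51400 points, then Ava 48300 points, then Sam 42300 points, then Jonah 9800 points.
Georgia wins with the top bid and pays the second-highest, 51400 points.
Surplus = 53700 points − 51400 points = 2300 points.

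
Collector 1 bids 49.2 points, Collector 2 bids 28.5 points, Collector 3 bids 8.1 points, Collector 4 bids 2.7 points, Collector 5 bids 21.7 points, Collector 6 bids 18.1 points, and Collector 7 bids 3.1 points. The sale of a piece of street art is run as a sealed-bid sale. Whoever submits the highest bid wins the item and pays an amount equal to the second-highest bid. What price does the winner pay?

Ordered from highest: Collector 1 49.2 points > Collector 2 28.5 points > Collector 5 21.7 points > Collector 6 18.1 points > Collector 3 8.1 points > Collector 7 3.1 points > Collector 4 2.7 points.
Collector 1 has the highest bid, so Collector 1 wins.
The second-highest bid is 28.5 points, so that is what Collector 1 pays.

Price paid: 28.5 points.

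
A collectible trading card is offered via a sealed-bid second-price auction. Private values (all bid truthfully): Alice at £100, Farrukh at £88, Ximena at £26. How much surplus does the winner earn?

Sorted high to low: Alice £100, then Farrukh £88, then Ximena £26.
Alice wins with the top bid and pays the second-highest, £88.
Surplus = £100 − £88 = £12.

Surplus = £12.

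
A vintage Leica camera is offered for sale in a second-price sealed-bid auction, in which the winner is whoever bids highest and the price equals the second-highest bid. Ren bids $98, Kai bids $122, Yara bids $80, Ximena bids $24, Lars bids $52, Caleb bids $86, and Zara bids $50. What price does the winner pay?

Bids in descending order: Kai $122, then Ren $98, then Caleb $86, then Yara $80, then Lars $52, then Zara $50, then Ximena $24.
Kai is the highest bidder, so Kai wins.
Under the second-price rule, the price is the second-highest bid: $98.

Price paid: $98.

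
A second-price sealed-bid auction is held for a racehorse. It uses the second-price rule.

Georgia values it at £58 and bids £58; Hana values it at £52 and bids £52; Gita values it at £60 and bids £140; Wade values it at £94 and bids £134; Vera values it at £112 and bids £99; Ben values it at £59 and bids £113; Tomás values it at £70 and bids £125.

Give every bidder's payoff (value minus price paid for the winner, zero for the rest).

Sorted high to low: Gita £140 > Wade £134 > Tomás £125 > Ben £113 > Vera £99 > Georgia £58 > Hana £52.
Gita has the top bid and wins; the price is the second-highest bid, £134.
Gita's payoff = £60 − £134 = -£74. All other bidders lose, so their payoff is 0.

Payoffs: Georgia £0, Hana £0, Gita -£74, Wade £0, Vera £0, Ben £0, Tomás £0.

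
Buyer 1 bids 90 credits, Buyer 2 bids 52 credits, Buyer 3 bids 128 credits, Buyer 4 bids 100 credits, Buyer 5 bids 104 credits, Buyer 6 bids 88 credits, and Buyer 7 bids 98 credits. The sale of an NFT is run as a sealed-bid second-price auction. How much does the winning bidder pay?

Bids in descending order: Buyer 3 128 credits > Buyer 5 104 credits > Buyer 4 100 credits > Buyer 7 98 credits > Buyer 1 90 credits > Buyer 6 88 credits > Buyer 2 52 credits.
Buyer 3 has the highest bid, so Buyer 3 wins.
The second-highest bid is 104 credits, so that is what Buyer 3 pays.

The winner pays 104 credits.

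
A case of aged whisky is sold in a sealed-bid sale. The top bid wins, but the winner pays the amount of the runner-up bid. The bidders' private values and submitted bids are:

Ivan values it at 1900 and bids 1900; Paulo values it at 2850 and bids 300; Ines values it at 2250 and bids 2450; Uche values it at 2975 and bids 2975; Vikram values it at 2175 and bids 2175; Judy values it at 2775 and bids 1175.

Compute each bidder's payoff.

Bids in descending order: Uche 2975, then Ines 2450, then Vikram 2175, then Ivan 1900, then Judy 1175, then Paulo 300.
Uche has the top bid and wins; the price is the second-highest bid, 2450.
Uche's payoff = 2975 − 2450 = 525. All other bidders lose, so their payoff is 0.

Ivan 0, Paulo 0, Ines 0, Uche 525, Vikram 0, Judy 0.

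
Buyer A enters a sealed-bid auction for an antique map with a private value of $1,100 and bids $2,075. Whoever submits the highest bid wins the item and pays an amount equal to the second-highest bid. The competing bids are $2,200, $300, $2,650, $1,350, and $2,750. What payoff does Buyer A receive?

Highest competing bid: $2,750.
Buyer A's bid $2,075 is not the highest, so Buyer A loses, pays nothing, and earns zero payoff.

Buyer A's payoff: $0.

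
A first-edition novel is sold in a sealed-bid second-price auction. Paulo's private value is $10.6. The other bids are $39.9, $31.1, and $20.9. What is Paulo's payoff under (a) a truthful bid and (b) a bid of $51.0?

The highest competing bid is $39.9.
Bidding truthfully at $10.6: the top bid is $39.9 (a rival), so Paulo loses. Payoff = $0.0.
Bidding $51.0: Paulo has the top bid, wins, and pays the second-highest bid $39.9. Payoff = $10.6 − $39.9 = -$29.3.

(a) $0.0  (b) -$29.3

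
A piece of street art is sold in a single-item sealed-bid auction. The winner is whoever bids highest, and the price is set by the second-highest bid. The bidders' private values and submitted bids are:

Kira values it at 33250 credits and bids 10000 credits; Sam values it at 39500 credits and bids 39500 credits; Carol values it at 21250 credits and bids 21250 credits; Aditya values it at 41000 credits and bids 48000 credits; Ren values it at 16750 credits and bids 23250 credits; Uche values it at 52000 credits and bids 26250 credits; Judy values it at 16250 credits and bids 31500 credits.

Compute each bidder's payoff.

Payoffs: Kira 0 credits, Sam 0 credits, Carol 0 credits, Aditya 1500 credits, Ren 0 credits, Uche 0 credits, Judy 0 credits.

Bids in descending order: Aditya 48000 credits, then Sam 39500 credits, then Judy 31500 credits, then Uche 26250 credits, then Ren 23250 credits, then Carol 21250 credits, then Kira 10000 credits.
Aditya has the top bid and wins; the price is the second-highest bid, 39500 credits.
Aditya's payoff = 41000 credits − 39500 credits = 1500 credits. All other bidders lose, so their payoff is 0.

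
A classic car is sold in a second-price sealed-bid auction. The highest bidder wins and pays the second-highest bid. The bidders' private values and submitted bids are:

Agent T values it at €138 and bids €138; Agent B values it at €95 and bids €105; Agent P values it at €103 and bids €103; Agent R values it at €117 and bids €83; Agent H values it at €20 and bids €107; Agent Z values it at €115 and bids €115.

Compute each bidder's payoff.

Agent T €23, Agent B €0, Agent P €0, Agent R €0, Agent H €0, Agent Z €0.

Bids in descending order: Agent T €138 > Agent Z €115 > Agent H €107 > Agent B €105 > Agent P €103 > Agent R €83.
Agent T has the top bid and wins; the price is the second-highest bid, €115.
Agent T's payoff = €138 − €115 = €23. All other bidders lose, so their payoff is 0.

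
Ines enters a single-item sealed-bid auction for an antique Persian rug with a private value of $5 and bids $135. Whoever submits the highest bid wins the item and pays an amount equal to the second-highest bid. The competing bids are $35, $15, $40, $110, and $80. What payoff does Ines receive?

Ines's payoff: -$105.

Highest competing bid: $110.
Ines's bid $135 is the highest overall, so Ines wins and pays the second-highest bid, $110.
Payoff = value − price = $5 − $110 = -$105.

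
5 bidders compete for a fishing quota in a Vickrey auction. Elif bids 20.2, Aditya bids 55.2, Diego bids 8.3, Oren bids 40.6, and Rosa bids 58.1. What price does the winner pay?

Sorted high to low: Rosa 58.1, then Aditya 55.2, then Oren 40.6, then Elif 20.2, then Diego 8.3.
Rosa has the highest bid, so Rosa wins.
The second-highest bid is 55.2, so that is what Rosa pays.

The winner pays 55.2.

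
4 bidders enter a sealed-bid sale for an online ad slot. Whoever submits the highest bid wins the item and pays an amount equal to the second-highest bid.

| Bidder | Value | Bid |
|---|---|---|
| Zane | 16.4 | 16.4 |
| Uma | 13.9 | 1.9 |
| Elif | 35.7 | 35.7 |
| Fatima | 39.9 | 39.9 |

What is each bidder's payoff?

Ordered from highest: Fatima 39.9; Elif 35.7; Zane 16.4; Uma 1.9.
Fatima has the top bid and wins; the price is the second-highest bid, 35.7.
Fatima's payoff = 39.9 − 35.7 = 4.2. All other bidders lose, so their payoff is 0.

Payoffs: Zane 0.0, Uma 0.0, Elif 0.0, Fatima 4.2.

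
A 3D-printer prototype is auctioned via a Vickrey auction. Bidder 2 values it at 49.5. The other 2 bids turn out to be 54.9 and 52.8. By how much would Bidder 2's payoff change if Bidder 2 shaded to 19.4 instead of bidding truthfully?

Change in payoff: 0.0.

The highest competing bid is 54.9.
Bidding truthfully at 49.5: the top bid is 54.9 (a rival), so Bidder 2 loses. Payoff = 0.0.
Bidding 19.4: the top bid is 54.9 (a rival), so Bidder 2 loses. Payoff = 0.0.
Change = 0.0 − 0.0 = 0.0.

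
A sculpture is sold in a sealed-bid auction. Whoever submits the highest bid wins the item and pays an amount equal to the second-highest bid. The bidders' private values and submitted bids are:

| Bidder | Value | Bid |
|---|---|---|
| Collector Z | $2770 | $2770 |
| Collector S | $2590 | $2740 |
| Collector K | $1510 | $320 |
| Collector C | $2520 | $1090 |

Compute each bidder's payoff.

Collector Z $30, Collector S $0, Collector K $0, Collector C $0.

Sorted high to low: Collector Z $2770, then Collector S $2740, then Collector C $1090, then Collector K $320.
Collector Z has the top bid and wins; the price is the second-highest bid, $2740.
Collector Z's payoff = $2770 − $2740 = $30. All other bidders lose, so their payoff is 0.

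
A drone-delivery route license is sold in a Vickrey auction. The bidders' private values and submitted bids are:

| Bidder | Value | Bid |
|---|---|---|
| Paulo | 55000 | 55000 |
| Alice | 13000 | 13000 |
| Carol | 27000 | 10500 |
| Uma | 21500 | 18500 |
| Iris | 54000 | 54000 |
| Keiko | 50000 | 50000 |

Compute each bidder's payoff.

Bids in descending order: Paulo 55000, then Iris 54000, then Keiko 50000, then Uma 18500, then Alice 13000, then Carol 10500.
Paulo has the top bid and wins; the price is the second-highest bid, 54000.
Paulo's payoff = 55000 − 54000 = 1000. All other bidders lose, so their payoff is 0.

Payoffs: Paulo 1000, Alice 0, Carol 0, Uma 0, Iris 0, Keiko 0.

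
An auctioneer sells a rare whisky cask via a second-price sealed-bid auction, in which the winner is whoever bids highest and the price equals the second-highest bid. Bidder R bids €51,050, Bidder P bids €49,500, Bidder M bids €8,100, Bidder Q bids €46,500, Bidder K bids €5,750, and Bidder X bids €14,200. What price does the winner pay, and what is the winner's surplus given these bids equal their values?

Price €49,500; surplus €1,550.

Ranking the bids: Bidder R €51,050, then Bidder P €49,500, then Bidder Q €46,500, then Bidder X €14,200, then Bidder M €8,100, then Bidder K €5,750.
Bidder R is the highest bidder, so Bidder R wins.
Under the second-price rule, the price is the second-highest bid: €49,500.
Surplus = €51,050 − €49,500 = €1,550.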